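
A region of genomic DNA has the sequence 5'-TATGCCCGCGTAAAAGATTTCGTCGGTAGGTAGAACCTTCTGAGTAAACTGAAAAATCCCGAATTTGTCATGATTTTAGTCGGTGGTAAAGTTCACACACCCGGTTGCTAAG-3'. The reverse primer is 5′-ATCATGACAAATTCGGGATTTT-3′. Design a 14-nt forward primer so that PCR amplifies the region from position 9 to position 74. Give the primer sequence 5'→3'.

5'-CGTAAAAGATTTCG-3'

The reverse primer's reverse complement AAAATCCCGAATTTGTCATGAT matches the template at positions 53–74; the product starts at position 9.
The forward primer is identical to the top strand over positions 9–22: CGTAAAAGATTTCG.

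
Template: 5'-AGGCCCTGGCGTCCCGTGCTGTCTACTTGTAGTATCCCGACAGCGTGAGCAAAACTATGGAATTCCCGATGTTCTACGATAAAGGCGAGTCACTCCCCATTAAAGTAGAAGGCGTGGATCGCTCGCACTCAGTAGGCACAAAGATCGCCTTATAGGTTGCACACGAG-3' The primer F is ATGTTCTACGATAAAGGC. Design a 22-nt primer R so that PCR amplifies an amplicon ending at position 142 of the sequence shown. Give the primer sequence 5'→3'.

5'-TTTGTGCCTACTGAGTGCGAGC-3'

The forward primer binds at positions 69–86; the product's 3' end on the top strand is position 142.
The reverse primer anneals to the top strand over positions 121–142, i.e. to GCTCGCACTCAGTAGGCACAAA.
Its sequence written 5'→3' is the reverse complement: TTTGTGCCTACTGAGTGCGAGC.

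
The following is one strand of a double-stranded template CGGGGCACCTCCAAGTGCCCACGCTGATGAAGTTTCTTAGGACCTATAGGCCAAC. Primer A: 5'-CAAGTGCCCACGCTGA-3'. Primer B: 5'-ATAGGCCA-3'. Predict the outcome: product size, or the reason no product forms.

No product — both primers anneal to the same strand and extend in the same direction.

Primer A (CAAGTGCCCACGCTGA) matches the top strand at positions 12–27 (3' end points downstream).
Primer B (ATAGGCCA) also matches the top strand directly, at positions 46–53 — its reverse complement TGGCCTAT is not present.
Both primers anneal to the bottom strand with 3' ends pointing the same way, so neither can prime synthesis back toward the other.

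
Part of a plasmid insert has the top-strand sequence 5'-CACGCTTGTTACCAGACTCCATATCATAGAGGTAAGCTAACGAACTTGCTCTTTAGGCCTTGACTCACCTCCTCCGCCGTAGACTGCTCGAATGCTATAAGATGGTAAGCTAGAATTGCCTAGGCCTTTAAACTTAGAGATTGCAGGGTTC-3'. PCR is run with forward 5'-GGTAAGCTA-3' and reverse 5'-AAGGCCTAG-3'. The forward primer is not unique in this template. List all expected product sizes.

The forward primer GGTAAGCTA matches the top strand at positions 31–39, 104–112.
The reverse primer's reverse complement is CTAGGCCTT, matching at positions 120–128.
Each forward site pairs with the reverse site to give a product ending at position 128: sizes 98, 25 bp.

98 bp, 25 bp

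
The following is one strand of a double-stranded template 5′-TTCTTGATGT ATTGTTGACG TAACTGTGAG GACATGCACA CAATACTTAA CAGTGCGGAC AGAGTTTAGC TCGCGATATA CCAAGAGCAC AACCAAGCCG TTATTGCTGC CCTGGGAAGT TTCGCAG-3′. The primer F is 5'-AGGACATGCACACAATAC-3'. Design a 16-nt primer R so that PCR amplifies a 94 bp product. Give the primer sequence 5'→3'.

The forward primer binds at positions 29–46, so a 94 bp product ends at position 29 + 94 − 1 = 122.
The reverse primer anneals to the top strand over positions 107–122, i.e. to CTGCCCTGGGAAGTTT.
Its sequence written 5'→3' is the reverse complement: AAACTTCCCAGGGCAG.

5'-AAACTTCCCAGGGCAG-3'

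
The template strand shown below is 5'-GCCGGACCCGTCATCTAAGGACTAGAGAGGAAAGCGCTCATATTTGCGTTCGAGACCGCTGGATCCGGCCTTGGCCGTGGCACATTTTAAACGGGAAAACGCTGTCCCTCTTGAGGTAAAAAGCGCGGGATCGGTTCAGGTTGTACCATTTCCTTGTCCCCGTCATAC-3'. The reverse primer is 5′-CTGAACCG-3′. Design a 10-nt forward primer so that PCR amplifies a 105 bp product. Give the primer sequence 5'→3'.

5'-CGCTCATATT-3'

The reverse primer's reverse complement CGGTTCAG matches the template at positions 132–139, so the product ends at position 139.
A 105 bp product then starts at position 139 − 105 + 1 = 35.
The forward primer is identical to the top strand there: CGCTCATATT.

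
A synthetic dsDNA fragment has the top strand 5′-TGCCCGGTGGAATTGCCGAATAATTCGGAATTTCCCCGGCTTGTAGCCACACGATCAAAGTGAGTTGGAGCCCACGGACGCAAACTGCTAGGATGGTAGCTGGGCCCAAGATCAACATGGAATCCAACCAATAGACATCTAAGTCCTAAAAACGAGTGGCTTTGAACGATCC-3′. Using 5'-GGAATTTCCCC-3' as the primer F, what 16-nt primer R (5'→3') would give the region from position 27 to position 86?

5'-AGTTTGCGTCCGTGGG-3'

The product's 3' end on the top strand is position 86.
The reverse primer anneals to the top strand over positions 71–86, i.e. to CCCACGGACGCAAACT.
Its sequence written 5'→3' is the reverse complement: AGTTTGCGTCCGTGGG.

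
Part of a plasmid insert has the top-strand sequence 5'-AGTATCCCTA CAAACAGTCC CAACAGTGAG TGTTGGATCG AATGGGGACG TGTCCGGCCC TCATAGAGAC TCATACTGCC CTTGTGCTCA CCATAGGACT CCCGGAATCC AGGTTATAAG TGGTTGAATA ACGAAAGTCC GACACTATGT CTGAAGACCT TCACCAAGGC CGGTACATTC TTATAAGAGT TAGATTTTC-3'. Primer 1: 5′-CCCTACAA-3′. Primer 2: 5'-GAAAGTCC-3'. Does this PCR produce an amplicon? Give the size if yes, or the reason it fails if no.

No product — both primers anneal to the same strand and extend in the same direction.

Primer 1 (CCCTACAA) matches the top strand at positions 6–13 (3' end points downstream).
Primer 2 (GAAAGTCC) also matches the top strand directly, at positions 133–140 — its reverse complement GGACTTTC is not present.
Both primers anneal to the bottom strand with 3' ends pointing the same way, so neither can prime synthesis back toward the other.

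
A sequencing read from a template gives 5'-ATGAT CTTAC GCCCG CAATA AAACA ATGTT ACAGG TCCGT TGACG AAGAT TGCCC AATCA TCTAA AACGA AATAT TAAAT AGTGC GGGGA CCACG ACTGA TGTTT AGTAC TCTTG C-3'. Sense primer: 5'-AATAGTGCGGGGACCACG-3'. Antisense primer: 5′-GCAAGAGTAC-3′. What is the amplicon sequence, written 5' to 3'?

5'-AATAGTGCGGGGACCACGACTGATGTTTAGTACTCTTGC-3'

Scanning the template, AATAGTGCGGGGACCACG occurs at positions 78–95; this primer anneals to the bottom strand there with its 3' end pointing downstream.
The reverse primer's reverse complement is GTACTCTTGC, which matches the template at positions 107–116.
The product is the template from position 78 through 116 (39 bp).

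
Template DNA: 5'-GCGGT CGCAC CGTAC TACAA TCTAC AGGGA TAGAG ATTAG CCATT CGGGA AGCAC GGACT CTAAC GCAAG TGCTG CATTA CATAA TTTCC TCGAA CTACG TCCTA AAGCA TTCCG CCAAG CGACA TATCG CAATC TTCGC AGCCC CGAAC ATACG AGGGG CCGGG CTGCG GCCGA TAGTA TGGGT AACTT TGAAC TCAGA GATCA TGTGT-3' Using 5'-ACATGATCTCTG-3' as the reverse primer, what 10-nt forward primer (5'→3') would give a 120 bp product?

5'-CCTCGAACTA-3'

The reverse primer's reverse complement CAGAGATCATGT matches the template at positions 197–208, so the product ends at position 208.
A 120 bp product then starts at position 208 − 120 + 1 = 89.
The forward primer is identical to the top strand there: CCTCGAACTA.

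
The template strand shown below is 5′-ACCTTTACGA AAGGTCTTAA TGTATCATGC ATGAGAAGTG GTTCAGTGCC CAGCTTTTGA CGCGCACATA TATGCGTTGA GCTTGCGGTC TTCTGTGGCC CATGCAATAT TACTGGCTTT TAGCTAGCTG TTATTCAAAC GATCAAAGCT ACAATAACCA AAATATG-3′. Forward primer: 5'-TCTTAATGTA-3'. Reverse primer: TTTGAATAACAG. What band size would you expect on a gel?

125 bp

Scanning the template, TCTTAATGTA occurs at positions 15–24; this primer anneals to the bottom strand there with its 3' end pointing downstream.
Taking the reverse complement of TTTGAATAACAG gives CTGTTATTCAAA, found at positions 128–139 on the template; the primer anneals here to the top strand with its 3' end pointing upstream.
Amplicon spans positions 15–139: 125 bp.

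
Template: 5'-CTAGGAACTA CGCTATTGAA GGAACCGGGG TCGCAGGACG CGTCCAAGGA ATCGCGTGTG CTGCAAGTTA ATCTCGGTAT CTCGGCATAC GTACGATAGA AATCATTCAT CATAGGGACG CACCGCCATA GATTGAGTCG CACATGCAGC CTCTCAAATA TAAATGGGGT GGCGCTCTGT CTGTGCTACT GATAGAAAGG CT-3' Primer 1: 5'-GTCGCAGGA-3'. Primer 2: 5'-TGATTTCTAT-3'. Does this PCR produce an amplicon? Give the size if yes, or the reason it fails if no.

Primer 1 (GTCGCAGGA) matches the top strand at positions 30–38; it acts as a forward primer.
Primer 2's reverse complement is ATAGAAATCA, matching the top strand at positions 96–105; it acts as a reverse primer.
The 3' ends face each other across positions 30–105, giving a 76 bp product.

Yes — a 76 bp product.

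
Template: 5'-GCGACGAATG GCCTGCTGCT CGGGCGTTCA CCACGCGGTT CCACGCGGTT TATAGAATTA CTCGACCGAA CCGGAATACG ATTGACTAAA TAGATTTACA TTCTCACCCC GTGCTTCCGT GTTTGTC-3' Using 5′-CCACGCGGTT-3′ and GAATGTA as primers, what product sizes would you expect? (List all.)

The forward primer CCACGCGGTT matches the top strand at positions 31–40, 41–50.
The reverse primer's reverse complement is TACATTC, matching at positions 97–103.
Each forward site pairs with the reverse site to give a product ending at position 103: sizes 73, 63 bp.

73 bp, 63 bp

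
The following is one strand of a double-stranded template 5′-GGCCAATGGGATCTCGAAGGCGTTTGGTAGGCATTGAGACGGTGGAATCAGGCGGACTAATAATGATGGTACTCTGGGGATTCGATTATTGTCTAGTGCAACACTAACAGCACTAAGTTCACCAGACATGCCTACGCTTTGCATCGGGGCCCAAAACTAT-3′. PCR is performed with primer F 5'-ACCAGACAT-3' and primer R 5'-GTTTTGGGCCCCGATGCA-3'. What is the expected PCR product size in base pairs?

The forward primer matches the template at positions 121–129.
The reverse primer's reverse complement is TGCATCGGGGCCCAAAAC, which matches the template at positions 140–157.
The product runs from position 121 to position 157, so its length is 157 − 121 + 1 = 37 bp.

37 bp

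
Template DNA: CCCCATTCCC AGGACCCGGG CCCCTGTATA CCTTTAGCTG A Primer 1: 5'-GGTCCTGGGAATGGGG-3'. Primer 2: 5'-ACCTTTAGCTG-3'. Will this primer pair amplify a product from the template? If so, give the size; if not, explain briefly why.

Primer 1 (GGTCCTGGGAATGGGG) has reverse complement CCCCATTCCCAGGACC, which matches the top strand at positions 1–16; primer 1 anneals to the top strand there with its 3' end pointing upstream toward position 1.
Primer 2 (ACCTTTAGCTG) matches the top strand directly at positions 30–40; it anneals to the bottom strand with its 3' end pointing downstream toward position 40.
The 3' ends diverge (primer 1 extends toward position 1, primer 2 toward position 41), so the primers never converge on a shared product.

No product — the primers' 3' ends point away from each other.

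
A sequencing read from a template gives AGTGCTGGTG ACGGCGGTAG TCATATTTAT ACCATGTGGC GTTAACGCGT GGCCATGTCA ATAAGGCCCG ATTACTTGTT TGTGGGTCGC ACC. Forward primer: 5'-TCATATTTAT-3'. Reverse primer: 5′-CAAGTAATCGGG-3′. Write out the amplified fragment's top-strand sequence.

5'-TCATATTTATACCATGTGGCGTTAACGCGTGGCCATGTCAATAAGGCCCGATTACTTG-3'

Forward primer TCATATTTAT is found on the top strand at positions 21–30.
Taking the reverse complement of CAAGTAATCGGG gives CCCGATTACTTG, found at positions 67–78 on the template; the primer anneals here to the top strand with its 3' end pointing upstream.
The product is the template from position 21 through 78 (58 bp).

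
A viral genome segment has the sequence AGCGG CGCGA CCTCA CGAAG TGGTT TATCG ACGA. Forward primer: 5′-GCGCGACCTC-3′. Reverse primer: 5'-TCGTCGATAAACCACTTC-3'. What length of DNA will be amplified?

30 bp

Scanning the template, GCGCGACCTC occurs at positions 5–14; this primer anneals to the bottom strand there with its 3' end pointing downstream.
The reverse primer's reverse complement is GAAGTGGTTTATCGACGA, which matches the template at positions 17–34.
Product length = (reverse-primer end) − (forward-primer start) + 1 = 34 − 5 + 1 = 30 bp.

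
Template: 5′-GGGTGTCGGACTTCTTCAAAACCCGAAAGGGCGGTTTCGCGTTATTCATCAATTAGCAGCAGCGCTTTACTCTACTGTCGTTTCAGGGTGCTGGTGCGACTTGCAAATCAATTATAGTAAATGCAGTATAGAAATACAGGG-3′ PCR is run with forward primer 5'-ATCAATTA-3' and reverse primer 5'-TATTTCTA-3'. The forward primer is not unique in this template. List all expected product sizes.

The forward primer ATCAATTA matches the top strand at positions 48–55, 107–114.
The reverse primer's reverse complement is TAGAAATA, matching at positions 129–136.
Each forward site pairs with the reverse site to give a product ending at position 136: sizes 89, 30 bp.

89 bp, 30 bp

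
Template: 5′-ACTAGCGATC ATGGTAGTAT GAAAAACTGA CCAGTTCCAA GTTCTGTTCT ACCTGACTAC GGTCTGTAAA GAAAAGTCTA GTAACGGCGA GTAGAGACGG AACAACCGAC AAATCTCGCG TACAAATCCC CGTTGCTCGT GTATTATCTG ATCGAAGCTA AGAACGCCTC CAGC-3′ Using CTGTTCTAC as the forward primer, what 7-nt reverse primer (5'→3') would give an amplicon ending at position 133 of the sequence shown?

The forward primer binds at positions 44–52; the product's 3' end on the top strand is position 133.
The reverse primer anneals to the top strand over positions 127–133, i.e. to TCCCCGT.
Its sequence written 5'→3' is the reverse complement: ACGGGGA.

5'-ACGGGGA-3'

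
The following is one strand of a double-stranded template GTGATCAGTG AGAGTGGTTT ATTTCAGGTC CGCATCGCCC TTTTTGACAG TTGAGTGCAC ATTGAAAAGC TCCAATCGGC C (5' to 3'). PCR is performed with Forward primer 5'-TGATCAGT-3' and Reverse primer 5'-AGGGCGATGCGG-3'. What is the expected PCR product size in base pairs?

Scanning the template, TGATCAGT occurs at positions 2–9; this primer anneals to the bottom strand there with its 3' end pointing downstream.
The reverse primer's reverse complement is CCGCATCGCCCT, which matches the template at positions 30–41.
Amplicon spans positions 2–41: 40 bp.

40 bp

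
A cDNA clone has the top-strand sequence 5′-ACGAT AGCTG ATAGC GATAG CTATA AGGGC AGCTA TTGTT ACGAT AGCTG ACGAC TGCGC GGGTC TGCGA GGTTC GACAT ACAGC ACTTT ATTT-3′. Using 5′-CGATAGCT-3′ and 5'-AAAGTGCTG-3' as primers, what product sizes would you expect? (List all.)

The forward primer CGATAGCT matches the top strand at positions 2–9, 15–22, 42–49.
The reverse primer's reverse complement is CAGCACTTT, matching at positions 82–90.
Each forward site pairs with the reverse site to give a product ending at position 90: sizes 89, 76, 49 bp.

89 bp, 76 bp, 49 bp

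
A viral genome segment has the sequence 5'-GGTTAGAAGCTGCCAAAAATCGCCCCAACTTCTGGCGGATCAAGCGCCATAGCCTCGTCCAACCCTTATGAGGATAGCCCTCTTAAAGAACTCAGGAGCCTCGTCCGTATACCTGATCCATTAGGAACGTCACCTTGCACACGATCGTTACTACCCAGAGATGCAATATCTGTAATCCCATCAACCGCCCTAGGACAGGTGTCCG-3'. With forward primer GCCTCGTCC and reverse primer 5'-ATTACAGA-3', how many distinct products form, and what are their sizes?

The forward primer GCCTCGTCC matches the top strand at positions 52–60, 98–106.
The reverse primer's reverse complement is TCTGTAAT, matching at positions 169–176.
Each forward site pairs with the reverse site to give a product ending at position 176: sizes 125, 79 bp.

Two products: 125 bp, 79 bp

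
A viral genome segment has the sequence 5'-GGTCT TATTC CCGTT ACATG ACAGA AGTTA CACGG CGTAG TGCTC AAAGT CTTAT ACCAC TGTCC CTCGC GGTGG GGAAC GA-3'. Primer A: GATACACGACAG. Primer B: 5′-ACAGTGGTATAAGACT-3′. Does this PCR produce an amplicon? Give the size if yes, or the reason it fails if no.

Primer A (GATACACGACAG) does not match the top strand, and its reverse complement CTGTCGTGTATC does not match either.
With no annealing site for primer A, no amplification occurs.

No product — primer A has no binding site in the template.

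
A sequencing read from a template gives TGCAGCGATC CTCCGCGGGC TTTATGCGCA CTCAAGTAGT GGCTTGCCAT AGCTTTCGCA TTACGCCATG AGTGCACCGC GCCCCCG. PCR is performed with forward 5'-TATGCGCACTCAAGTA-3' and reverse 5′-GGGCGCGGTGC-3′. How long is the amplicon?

Scanning the template, TATGCGCACTCAAGTA occurs at positions 23–38; this primer anneals to the bottom strand there with its 3' end pointing downstream.
Reverse complement of the reverse primer: GCACCGCGCCC. This occurs on the top strand at positions 74–84.
Product length = (reverse-primer end) − (forward-primer start) + 1 = 84 − 23 + 1 = 62 bp.

62 bp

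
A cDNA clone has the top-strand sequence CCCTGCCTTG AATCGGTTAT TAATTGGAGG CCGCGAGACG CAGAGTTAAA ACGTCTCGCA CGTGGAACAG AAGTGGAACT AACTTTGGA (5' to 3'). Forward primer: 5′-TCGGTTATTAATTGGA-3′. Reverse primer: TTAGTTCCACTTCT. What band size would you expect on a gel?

70 bp

Forward primer TCGGTTATTAATTGGA is found on the top strand at positions 13–28.
Reverse complement of the reverse primer: AGAAGTGGAACTAA. This occurs on the top strand at positions 69–82.
Amplicon spans positions 13–82: 70 bp.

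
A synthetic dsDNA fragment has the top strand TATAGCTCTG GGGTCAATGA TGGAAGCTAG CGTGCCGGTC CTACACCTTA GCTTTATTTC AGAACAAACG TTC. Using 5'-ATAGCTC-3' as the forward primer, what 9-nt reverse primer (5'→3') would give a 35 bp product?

The forward primer binds at positions 2–8, so a 35 bp product ends at position 2 + 35 − 1 = 36.
The reverse primer anneals to the top strand over positions 28–36, i.e. to TAGCGTGCC.
Its sequence written 5'→3' is the reverse complement: GGCACGCTA.

5'-GGCACGCTA-3'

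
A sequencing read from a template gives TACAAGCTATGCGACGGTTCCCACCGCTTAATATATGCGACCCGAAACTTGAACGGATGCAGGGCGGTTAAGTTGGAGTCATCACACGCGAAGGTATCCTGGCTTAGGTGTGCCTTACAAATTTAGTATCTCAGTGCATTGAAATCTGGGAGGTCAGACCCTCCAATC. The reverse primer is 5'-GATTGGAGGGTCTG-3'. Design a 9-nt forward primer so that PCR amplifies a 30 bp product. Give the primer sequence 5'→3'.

5'-TTGAAATCT-3'

The reverse primer's reverse complement CAGACCCTCCAATC matches the template at positions 155–168, so the product ends at position 168.
A 30 bp product then starts at position 168 − 30 + 1 = 139.
The forward primer is identical to the top strand there: TTGAAATCT.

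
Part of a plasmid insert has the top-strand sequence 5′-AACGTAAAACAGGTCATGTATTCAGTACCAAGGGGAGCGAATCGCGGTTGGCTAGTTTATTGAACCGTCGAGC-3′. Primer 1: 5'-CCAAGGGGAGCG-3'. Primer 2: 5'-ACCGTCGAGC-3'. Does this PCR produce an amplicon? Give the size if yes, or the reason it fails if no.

No product — both primers anneal to the same strand and extend in the same direction.

Primer 1 (CCAAGGGGAGCG) matches the top strand at positions 28–39 (3' end points downstream).
Primer 2 (ACCGTCGAGC) also matches the top strand directly, at positions 64–73 — its reverse complement GCTCGACGGT is not present.
Both primers anneal to the bottom strand with 3' ends pointing the same way, so neither can prime synthesis back toward the other.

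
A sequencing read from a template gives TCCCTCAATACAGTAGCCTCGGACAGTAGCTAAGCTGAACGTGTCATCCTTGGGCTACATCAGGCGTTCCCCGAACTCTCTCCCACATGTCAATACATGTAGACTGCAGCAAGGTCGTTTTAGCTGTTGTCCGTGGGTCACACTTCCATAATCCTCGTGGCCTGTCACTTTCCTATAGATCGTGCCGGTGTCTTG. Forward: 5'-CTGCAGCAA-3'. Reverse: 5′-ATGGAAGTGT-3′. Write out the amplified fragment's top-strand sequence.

Forward primer CTGCAGCAA is found on the top strand at positions 104–112.
The reverse primer's reverse complement is ACACTTCCAT, which matches the template at positions 140–149.
The product is the template from position 104 through 149 (46 bp).

5'-CTGCAGCAAGGTCGTTTTAGCTGTTGTCCGTGGGTCACACTTCCAT-3'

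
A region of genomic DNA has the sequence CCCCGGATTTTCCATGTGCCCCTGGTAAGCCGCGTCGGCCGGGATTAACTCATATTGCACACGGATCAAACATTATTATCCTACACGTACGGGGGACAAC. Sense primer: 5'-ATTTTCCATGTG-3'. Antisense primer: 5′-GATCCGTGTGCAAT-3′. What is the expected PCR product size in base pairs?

61 bp

The forward primer matches the template at positions 7–18.
Taking the reverse complement of GATCCGTGTGCAAT gives ATTGCACACGGATC, found at positions 54–67 on the template; the primer anneals here to the top strand with its 3' end pointing upstream.
Product length = (reverse-primer end) − (forward-primer start) + 1 = 67 − 7 + 1 = 61 bp.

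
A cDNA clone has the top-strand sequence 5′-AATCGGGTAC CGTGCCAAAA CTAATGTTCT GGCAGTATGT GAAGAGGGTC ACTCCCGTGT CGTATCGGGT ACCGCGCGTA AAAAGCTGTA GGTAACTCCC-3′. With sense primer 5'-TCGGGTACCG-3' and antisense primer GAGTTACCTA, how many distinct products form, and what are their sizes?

Two products: 96 bp, 34 bp

The forward primer TCGGGTACCG matches the top strand at positions 3–12, 65–74.
The reverse primer's reverse complement is TAGGTAACTC, matching at positions 89–98.
Each forward site pairs with the reverse site to give a product ending at position 98: sizes 96, 34 bp.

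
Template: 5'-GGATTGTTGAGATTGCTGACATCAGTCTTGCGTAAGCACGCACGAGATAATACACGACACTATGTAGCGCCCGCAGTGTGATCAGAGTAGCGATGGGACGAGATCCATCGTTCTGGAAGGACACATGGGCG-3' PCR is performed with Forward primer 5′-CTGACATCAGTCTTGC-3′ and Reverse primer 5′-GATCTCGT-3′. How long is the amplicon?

90 bp

Scanning the template, CTGACATCAGTCTTGC occurs at positions 16–31; this primer anneals to the bottom strand there with its 3' end pointing downstream.
Taking the reverse complement of GATCTCGT gives ACGAGATC, found at positions 98–105 on the template; the primer anneals here to the top strand with its 3' end pointing upstream.
The product runs from position 16 to position 105, so its length is 105 − 16 + 1 = 90 bp.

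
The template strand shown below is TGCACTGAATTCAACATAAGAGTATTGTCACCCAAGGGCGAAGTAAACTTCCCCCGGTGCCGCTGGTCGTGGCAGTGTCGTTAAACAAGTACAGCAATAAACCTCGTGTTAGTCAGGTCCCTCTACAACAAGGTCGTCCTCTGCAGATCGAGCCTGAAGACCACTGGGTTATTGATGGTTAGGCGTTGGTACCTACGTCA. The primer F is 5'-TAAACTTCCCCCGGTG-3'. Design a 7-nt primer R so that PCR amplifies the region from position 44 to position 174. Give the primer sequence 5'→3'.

5'-CAATAAC-3'

The product's 3' end on the top strand is position 174.
The reverse primer anneals to the top strand over positions 168–174, i.e. to GTTATTG.
Its sequence written 5'→3' is the reverse complement: CAATAAC.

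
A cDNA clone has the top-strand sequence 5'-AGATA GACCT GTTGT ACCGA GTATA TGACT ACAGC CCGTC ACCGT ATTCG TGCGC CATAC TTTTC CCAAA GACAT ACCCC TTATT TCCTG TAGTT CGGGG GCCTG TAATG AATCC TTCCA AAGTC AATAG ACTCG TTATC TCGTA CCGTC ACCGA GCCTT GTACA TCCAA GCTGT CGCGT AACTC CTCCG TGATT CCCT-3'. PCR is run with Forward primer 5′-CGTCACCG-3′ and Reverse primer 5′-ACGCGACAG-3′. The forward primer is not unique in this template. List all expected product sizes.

The forward primer CGTCACCG matches the top strand at positions 37–44, 147–154.
The reverse primer's reverse complement is CTGTCGCGT, matching at positions 172–180.
Each forward site pairs with the reverse site to give a product ending at position 180: sizes 144, 34 bp.

144 bp, 34 bp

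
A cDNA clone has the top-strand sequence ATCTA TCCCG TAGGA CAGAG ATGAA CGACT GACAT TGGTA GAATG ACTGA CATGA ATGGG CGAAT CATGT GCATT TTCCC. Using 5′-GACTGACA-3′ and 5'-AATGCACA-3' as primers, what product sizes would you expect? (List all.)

49 bp, 31 bp

The forward primer GACTGACA matches the top strand at positions 27–34, 45–52.
The reverse primer's reverse complement is TGTGCATT, matching at positions 68–75.
Each forward site pairs with the reverse site to give a product ending at position 75: sizes 49, 31 bp.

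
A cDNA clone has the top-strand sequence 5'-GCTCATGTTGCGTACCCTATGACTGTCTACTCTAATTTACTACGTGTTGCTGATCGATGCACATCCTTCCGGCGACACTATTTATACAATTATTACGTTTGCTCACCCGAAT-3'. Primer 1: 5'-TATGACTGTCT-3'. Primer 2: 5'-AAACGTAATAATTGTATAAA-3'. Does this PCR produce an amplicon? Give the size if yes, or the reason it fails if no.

Primer 1 (TATGACTGTCT) matches the top strand at positions 18–28; it acts as a forward primer.
Primer 2's reverse complement is TTTATACAATTATTACGTTT, matching the top strand at positions 81–100; it acts as a reverse primer.
The 3' ends face each other across positions 18–100, giving an 83 bp product.

Yes — an 83 bp product.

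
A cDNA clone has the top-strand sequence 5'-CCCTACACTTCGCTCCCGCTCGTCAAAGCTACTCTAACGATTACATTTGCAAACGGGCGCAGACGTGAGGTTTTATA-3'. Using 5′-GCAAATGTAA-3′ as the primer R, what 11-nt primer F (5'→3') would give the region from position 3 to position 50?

The reverse primer's reverse complement TTACATTTGC matches the template at positions 41–50; the product starts at position 3.
The forward primer is identical to the top strand over positions 3–13: CTACACTTCGC.

5'-CTACACTTCGC-3'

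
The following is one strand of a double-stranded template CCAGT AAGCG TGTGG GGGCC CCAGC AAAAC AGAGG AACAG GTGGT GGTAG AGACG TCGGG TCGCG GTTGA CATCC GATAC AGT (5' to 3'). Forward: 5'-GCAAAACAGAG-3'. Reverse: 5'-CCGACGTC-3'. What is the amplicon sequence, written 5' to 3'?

5'-GCAAAACAGAGGAACAGGTGGTGGTAGAGACGTCGG-3'

The forward primer matches the template at positions 24–34.
Reverse complement of the reverse primer: GACGTCGG. This occurs on the top strand at positions 52–59.
The product is the template from position 24 through 59 (36 bp).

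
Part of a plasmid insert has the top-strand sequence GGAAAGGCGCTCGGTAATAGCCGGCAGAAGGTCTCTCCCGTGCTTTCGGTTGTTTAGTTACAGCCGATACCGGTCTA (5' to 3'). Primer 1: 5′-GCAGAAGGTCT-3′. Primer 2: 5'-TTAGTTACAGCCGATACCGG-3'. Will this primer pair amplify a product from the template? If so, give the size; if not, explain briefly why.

Primer 1 (GCAGAAGGTCT) matches the top strand at positions 24–34 (3' end points downstream).
Primer 2 (TTAGTTACAGCCGATACCGG) also matches the top strand directly, at positions 54–73 — its reverse complement CCGGTATCGGCTGTAACTAA is not present.
Both primers anneal to the bottom strand with 3' ends pointing the same way, so neither can prime synthesis back toward the other.

No product — both primers anneal to the same strand and extend in the same direction.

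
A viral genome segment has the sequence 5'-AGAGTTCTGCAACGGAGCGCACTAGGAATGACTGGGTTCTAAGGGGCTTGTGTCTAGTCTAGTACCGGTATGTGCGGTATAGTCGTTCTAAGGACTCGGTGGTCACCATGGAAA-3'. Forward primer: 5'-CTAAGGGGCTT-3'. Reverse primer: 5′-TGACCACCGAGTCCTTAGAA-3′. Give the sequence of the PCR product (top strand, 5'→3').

Scanning the template, CTAAGGGGCTT occurs at positions 39–49; this primer anneals to the bottom strand there with its 3' end pointing downstream.
Taking the reverse complement of TGACCACCGAGTCCTTAGAA gives TTCTAAGGACTCGGTGGTCA, found at positions 86–105 on the template; the primer anneals here to the top strand with its 3' end pointing upstream.
The product is the template from position 39 through 105 (67 bp).

5'-CTAAGGGGCTTGTGTCTAGTCTAGTACCGGTATGTGCGGTATAGTCGTTCTAAGGACTCGGTGGTCA-3'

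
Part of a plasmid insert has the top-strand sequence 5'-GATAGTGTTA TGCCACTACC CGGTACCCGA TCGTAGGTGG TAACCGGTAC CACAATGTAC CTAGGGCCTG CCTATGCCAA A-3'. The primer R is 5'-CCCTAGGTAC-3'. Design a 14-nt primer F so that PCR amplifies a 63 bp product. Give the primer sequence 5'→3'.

The reverse primer's reverse complement GTACCTAGGG matches the template at positions 57–66, so the product ends at position 66.
A 63 bp product then starts at position 66 − 63 + 1 = 4.
The forward primer is identical to the top strand there: AGTGTTATGCCACT.

5'-AGTGTTATGCCACT-3'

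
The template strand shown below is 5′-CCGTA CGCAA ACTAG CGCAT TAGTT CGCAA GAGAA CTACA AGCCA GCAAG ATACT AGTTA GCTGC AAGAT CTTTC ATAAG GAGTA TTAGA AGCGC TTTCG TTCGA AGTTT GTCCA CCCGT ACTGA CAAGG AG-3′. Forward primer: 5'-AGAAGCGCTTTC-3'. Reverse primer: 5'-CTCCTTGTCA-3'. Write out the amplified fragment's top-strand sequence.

The forward primer matches the template at positions 88–99.
The reverse primer's reverse complement is TGACAAGGAG, which matches the template at positions 123–132.
The product is the template from position 88 through 132 (45 bp).

5'-AGAAGCGCTTTCGTTCGAAGTTTGTCCACCCGTACTGACAAGGAG-3'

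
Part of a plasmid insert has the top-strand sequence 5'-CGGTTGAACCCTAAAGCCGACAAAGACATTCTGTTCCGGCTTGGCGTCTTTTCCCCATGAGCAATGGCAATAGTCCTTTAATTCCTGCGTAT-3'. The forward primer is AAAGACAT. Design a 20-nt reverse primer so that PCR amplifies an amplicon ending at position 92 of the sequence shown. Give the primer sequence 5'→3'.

The forward primer binds at positions 22–29; the product's 3' end on the top strand is position 92.
The reverse primer anneals to the top strand over positions 73–92, i.e. to GTCCTTTAATTCCTGCGTAT.
Its sequence written 5'→3' is the reverse complement: ATACGCAGGAATTAAAGGAC.

5'-ATACGCAGGAATTAAAGGAC-3'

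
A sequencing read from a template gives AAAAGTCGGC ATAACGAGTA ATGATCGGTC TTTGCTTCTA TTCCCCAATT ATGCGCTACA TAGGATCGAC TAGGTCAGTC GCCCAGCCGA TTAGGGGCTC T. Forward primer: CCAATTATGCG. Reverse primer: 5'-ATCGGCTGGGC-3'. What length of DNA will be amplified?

Forward primer CCAATTATGCG is found on the top strand at positions 45–55.
The reverse primer's reverse complement is GCCCAGCCGAT, which matches the template at positions 81–91.
Product length = (reverse-primer end) − (forward-primer start) + 1 = 91 − 45 + 1 = 47 bp.

47 bp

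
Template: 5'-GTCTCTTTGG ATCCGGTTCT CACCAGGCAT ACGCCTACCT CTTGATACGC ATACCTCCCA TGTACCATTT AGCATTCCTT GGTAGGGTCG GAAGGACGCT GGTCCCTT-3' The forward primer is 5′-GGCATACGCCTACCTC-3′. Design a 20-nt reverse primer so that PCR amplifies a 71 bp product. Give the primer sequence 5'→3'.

The forward primer binds at positions 26–41, so a 71 bp product ends at position 26 + 71 − 1 = 96.
The reverse primer anneals to the top strand over positions 77–96, i.e. to CCTTGGTAGGGTCGGAAGGA.
Its sequence written 5'→3' is the reverse complement: TCCTTCCGACCCTACCAAGG.

5'-TCCTTCCGACCCTACCAAGG-3'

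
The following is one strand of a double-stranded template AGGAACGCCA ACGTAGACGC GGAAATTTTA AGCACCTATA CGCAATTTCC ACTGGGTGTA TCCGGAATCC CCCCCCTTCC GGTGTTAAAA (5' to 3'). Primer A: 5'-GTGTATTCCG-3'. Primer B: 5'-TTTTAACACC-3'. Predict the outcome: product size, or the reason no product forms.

Primer A (GTGTATTCCG) does not match the top strand, and its reverse complement CGGAATACAC does not match either.
With no annealing site for primer A, no amplification occurs.

No product — primer A has no binding site in the template.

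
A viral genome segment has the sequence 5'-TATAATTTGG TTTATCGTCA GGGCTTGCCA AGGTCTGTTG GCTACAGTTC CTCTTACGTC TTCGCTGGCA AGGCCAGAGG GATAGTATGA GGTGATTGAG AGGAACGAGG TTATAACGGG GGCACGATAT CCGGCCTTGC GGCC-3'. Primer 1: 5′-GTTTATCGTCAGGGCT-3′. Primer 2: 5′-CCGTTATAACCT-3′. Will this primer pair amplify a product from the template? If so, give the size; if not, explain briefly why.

Primer 1 (GTTTATCGTCAGGGCT) matches the top strand at positions 10–25; it acts as a forward primer.
Primer 2's reverse complement is AGGTTATAACGG, matching the top strand at positions 108–119; it acts as a reverse primer.
The 3' ends face each other across positions 10–119, giving a 110 bp product.

Yes — a 110 bp product.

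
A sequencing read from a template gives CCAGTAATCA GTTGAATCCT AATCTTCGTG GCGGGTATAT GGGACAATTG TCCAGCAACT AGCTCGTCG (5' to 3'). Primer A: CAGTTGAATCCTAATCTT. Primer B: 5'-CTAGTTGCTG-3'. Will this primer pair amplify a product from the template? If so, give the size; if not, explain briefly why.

Yes — a 54 bp product.

Primer A (CAGTTGAATCCTAATCTT) matches the top strand at positions 9–26; it acts as a forward primer.
Primer B's reverse complement is CAGCAACTAG, matching the top strand at positions 53–62; it acts as a reverse primer.
The 3' ends face each other across positions 9–62, giving a 54 bp product.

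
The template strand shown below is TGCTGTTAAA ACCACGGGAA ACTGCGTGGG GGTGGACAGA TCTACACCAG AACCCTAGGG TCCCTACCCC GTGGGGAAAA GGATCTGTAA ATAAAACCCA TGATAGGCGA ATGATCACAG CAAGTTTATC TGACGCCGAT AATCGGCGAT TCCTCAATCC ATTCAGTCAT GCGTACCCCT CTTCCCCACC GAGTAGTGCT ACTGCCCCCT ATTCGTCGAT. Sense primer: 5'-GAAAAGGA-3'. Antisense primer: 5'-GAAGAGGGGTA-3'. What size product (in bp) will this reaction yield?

The forward primer matches the template at positions 76–83.
Reverse complement of the reverse primer: TACCCCTCTTC. This occurs on the top strand at positions 174–184.
Product length = (reverse-primer end) − (forward-primer start) + 1 = 184 − 76 + 1 = 109 bp.

109 bp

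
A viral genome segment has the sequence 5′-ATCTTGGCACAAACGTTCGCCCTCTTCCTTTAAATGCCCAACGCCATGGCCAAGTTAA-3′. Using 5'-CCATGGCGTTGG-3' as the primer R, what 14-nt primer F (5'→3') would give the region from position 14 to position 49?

5'-CGTTCGCCCTCTTC-3'

The reverse primer's reverse complement CCAACGCCATGG matches the template at positions 38–49; the product starts at position 14.
The forward primer is identical to the top strand over positions 14–27: CGTTCGCCCTCTTC.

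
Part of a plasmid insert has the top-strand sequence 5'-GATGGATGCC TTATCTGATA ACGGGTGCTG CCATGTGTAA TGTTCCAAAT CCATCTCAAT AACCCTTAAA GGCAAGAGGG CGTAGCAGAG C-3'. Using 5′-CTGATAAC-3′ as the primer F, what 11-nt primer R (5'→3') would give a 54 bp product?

The forward primer binds at positions 15–22, so a 54 bp product ends at position 15 + 54 − 1 = 68.
The reverse primer anneals to the top strand over positions 58–68, i.e. to AATAACCCTTA.
Its sequence written 5'→3' is the reverse complement: TAAGGGTTATT.

5'-TAAGGGTTATT-3'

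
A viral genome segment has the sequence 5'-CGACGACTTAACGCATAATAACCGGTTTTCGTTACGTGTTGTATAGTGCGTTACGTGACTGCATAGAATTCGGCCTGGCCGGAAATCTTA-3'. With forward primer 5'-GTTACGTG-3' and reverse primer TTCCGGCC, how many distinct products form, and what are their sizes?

Two products: 54 bp, 35 bp

The forward primer GTTACGTG matches the top strand at positions 31–38, 50–57.
The reverse primer's reverse complement is GGCCGGAA, matching at positions 77–84.
Each forward site pairs with the reverse site to give a product ending at position 84: sizes 54, 35 bp.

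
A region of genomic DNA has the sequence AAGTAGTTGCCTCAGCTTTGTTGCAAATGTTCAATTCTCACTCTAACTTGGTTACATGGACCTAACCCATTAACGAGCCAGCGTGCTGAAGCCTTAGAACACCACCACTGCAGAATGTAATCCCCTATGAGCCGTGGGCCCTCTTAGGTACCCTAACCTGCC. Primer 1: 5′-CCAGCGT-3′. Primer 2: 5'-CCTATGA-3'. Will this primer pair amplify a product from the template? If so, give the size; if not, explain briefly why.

No product — both primers anneal to the same strand and extend in the same direction.

Primer 1 (CCAGCGT) matches the top strand at positions 78–84 (3' end points downstream).
Primer 2 (CCTATGA) also matches the top strand directly, at positions 124–130 — its reverse complement TCATAGG is not present.
Both primers anneal to the bottom strand with 3' ends pointing the same way, so neither can prime synthesis back toward the other.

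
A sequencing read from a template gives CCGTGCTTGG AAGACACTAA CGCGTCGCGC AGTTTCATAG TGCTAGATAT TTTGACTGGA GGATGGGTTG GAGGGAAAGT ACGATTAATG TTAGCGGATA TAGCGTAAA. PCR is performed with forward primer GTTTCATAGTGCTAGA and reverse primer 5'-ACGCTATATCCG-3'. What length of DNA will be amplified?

75 bp

Scanning the template, GTTTCATAGTGCTAGA occurs at positions 32–47; this primer anneals to the bottom strand there with its 3' end pointing downstream.
The reverse primer's reverse complement is CGGATATAGCGT, which matches the template at positions 95–106.
Product length = (reverse-primer end) − (forward-primer start) + 1 = 106 − 32 + 1 = 75 bp.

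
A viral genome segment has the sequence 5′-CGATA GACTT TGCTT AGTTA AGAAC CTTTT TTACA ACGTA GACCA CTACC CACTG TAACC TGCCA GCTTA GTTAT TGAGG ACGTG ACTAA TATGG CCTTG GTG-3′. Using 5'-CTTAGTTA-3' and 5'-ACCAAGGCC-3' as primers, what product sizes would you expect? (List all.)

90 bp, 36 bp

The forward primer CTTAGTTA matches the top strand at positions 13–20, 67–74.
The reverse primer's reverse complement is GGCCTTGGT, matching at positions 94–102.
Each forward site pairs with the reverse site to give a product ending at position 102: sizes 90, 36 bp.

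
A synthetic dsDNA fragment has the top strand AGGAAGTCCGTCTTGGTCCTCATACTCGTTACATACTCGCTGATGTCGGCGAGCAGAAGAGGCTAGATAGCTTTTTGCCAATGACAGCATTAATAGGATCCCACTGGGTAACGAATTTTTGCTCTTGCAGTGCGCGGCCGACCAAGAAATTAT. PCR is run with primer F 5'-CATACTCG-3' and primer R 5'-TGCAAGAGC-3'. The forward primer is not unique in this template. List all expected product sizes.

109 bp, 98 bp

The forward primer CATACTCG matches the top strand at positions 21–28, 32–39.
The reverse primer's reverse complement is GCTCTTGCA, matching at positions 121–129.
Each forward site pairs with the reverse site to give a product ending at position 129: sizes 109, 98 bp.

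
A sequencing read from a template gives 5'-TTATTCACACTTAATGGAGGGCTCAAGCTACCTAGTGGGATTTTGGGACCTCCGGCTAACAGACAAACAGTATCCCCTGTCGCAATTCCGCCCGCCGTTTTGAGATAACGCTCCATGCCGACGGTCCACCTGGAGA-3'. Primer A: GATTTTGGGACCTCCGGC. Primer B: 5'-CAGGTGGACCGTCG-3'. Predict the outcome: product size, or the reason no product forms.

Yes — a 94 bp product.

Primer A (GATTTTGGGACCTCCGGC) matches the top strand at positions 39–56; it acts as a forward primer.
Primer B's reverse complement is CGACGGTCCACCTG, matching the top strand at positions 119–132; it acts as a reverse primer.
The 3' ends face each other across positions 39–132, giving a 94 bp product.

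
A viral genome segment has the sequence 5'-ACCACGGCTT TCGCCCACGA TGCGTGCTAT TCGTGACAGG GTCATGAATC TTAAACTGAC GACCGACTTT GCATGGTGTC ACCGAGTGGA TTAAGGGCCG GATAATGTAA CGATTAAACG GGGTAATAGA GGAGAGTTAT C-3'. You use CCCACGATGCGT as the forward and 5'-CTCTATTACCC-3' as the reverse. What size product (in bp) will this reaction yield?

The forward primer matches the template at positions 14–25.
Reverse complement of the reverse primer: GGGTAATAGAG. This occurs on the top strand at positions 121–131.
Amplicon spans positions 14–131: 118 bp.

118 bp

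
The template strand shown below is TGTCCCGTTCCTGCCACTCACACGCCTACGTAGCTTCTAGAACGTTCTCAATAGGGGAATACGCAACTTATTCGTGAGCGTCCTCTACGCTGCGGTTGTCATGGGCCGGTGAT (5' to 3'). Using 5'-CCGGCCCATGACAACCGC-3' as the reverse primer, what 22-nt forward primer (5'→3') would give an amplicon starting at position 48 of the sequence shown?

5'-TCAATAGGGGAATACGCAACTT-3'

The reverse primer's reverse complement GCGGTTGTCATGGGCCGG matches the template at positions 92–109; the product starts at position 48.
The forward primer is identical to the top strand over positions 48–69: TCAATAGGGGAATACGCAACTT.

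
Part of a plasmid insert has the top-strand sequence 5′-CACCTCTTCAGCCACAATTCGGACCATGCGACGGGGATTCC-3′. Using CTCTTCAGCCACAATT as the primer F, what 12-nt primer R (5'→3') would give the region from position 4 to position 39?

The product's 3' end on the top strand is position 39.
The reverse primer anneals to the top strand over positions 28–39, i.e. to GCGACGGGGATT.
Its sequence written 5'→3' is the reverse complement: AATCCCCGTCGC.

5'-AATCCCCGTCGC-3'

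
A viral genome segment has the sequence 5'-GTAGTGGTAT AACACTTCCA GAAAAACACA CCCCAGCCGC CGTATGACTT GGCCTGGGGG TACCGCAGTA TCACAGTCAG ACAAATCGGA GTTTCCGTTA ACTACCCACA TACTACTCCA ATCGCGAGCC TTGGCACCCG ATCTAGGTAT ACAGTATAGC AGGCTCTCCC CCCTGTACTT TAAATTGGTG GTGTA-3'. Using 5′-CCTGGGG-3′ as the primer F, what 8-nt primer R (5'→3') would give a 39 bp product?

The forward primer binds at positions 53–59, so a 39 bp product ends at position 53 + 39 − 1 = 91.
The reverse primer anneals to the top strand over positions 84–91, i.e. to AATCGGAG.
Its sequence written 5'→3' is the reverse complement: CTCCGATT.

5'-CTCCGATT-3'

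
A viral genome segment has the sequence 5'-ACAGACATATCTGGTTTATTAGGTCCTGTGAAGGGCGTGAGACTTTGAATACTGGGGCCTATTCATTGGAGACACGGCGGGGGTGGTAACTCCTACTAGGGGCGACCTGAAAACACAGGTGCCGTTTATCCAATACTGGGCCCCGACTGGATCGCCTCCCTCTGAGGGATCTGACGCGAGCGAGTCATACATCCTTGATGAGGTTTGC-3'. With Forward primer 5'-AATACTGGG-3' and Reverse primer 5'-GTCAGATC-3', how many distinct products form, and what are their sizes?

Two products: 128 bp, 44 bp

The forward primer AATACTGGG matches the top strand at positions 48–56, 132–140.
The reverse primer's reverse complement is GATCTGAC, matching at positions 168–175.
Each forward site pairs with the reverse site to give a product ending at position 175: sizes 128, 44 bp.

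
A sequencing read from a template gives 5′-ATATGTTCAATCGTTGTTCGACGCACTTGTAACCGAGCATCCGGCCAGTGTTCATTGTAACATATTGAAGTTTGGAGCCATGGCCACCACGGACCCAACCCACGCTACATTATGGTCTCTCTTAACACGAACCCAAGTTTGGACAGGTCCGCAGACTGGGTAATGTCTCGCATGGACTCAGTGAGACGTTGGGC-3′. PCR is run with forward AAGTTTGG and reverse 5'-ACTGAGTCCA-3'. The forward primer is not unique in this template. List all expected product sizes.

115 bp, 48 bp

The forward primer AAGTTTGG matches the top strand at positions 68–75, 135–142.
The reverse primer's reverse complement is TGGACTCAGT, matching at positions 173–182.
Each forward site pairs with the reverse site to give a product ending at position 182: sizes 115, 48 bp.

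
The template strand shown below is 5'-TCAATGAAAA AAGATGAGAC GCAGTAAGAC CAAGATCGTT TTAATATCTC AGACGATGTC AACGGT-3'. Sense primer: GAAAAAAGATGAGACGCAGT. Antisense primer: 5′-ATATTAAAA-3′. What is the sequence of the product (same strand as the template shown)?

5'-GAAAAAAGATGAGACGCAGTAAGACCAAGATCGTTTTAATAT-3'

Scanning the template, GAAAAAAGATGAGACGCAGT occurs at positions 6–25; this primer anneals to the bottom strand there with its 3' end pointing downstream.
The reverse primer's reverse complement is TTTTAATAT, which matches the template at positions 39–47.
The product is the template from position 6 through 47 (42 bp).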